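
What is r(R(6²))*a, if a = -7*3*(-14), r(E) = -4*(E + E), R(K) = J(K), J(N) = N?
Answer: -84672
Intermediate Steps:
R(K) = K
r(E) = -8*E
a = 294 (a = -21*(-14) = 294)
r(R(6²))*a = -8*6²*294 = -8*36*294 = -288*294 = -84672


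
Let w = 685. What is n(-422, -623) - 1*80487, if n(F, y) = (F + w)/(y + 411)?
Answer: -17063507/212 ≈ -80488.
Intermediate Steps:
n(F, y) = (685 + F)/(411 + y) (n(F, y) = (F + 685)/(y + 411) = (685 + F)/(411 + y))
n(-422, -623) - 1*80487 = (685 - 422)/(411 - 623) - 1*80487 = 263/(-212) - 80487 = -1/212*263 - 80487 = -263/212 - 80487 = -17063507/212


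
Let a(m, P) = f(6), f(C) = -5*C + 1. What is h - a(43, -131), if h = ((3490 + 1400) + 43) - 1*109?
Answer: 4853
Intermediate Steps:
f(C) = 1 - 5*C
a(m, P) = -29 (a(m, P) = 1 - 5*6 = 1 - 30 = -29)
h = 4824 (h = (4890 + 43) - 109 = 4933 - 109 = 4824)
h - a(43, -131) = 4824 - 1*(-29) = 4824 + 29 = 4853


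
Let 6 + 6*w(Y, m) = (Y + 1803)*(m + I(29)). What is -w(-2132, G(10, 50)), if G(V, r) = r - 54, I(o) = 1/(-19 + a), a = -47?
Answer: -86789/396 ≈ -219.16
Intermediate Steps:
I(o) = -1/66 (I(o) = 1/(-19 - 47) = 1/(-66) = -1/66)
G(V, r) = -54 + r
w(Y, m) = -1 + (1803 + Y)*(-1/66 + m)/6 (w(Y, m) = -1 + ((Y + 1803)*(m - 1/66))/6 = -1 + ((1803 + Y)*(-1/66 + m))/6 = -1 + (1803 + Y)*(-1/66 + m)/6)
-w(-2132, G(10, 50)) = -(-733/132 - 1/396*(-2132) + 601*(-54 + 50)/2 + (⅙)*(-2132)*(-54 + 50)) = -(-733/132 + 533/99 + (601/2)*(-4) + (⅙)*(-2132)*(-4)) = -(-733/132 + 533/99 - 1202 + 4264/3) = -1*86789/396 = -86789/396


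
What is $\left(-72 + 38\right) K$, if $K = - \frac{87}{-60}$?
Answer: $- \frac{493}{10} \approx -49.3$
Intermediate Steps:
$K = \frac{29}{20}$ ($K = \left(-87\right) \left(- \frac{1}{60}\right) = \frac{29}{20} \approx 1.45$)
$\left(-72 + 38\right) K = \left(-72 + 38\right) \frac{29}{20} = \left(-34\right) \frac{29}{20} = - \frac{493}{10}$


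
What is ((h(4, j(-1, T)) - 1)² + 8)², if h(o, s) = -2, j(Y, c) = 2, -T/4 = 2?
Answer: 289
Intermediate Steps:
T = -8 (T = -4*2 = -8)
((h(4, j(-1, T)) - 1)² + 8)² = ((-2 - 1)² + 8)² = ((-3)² + 8)² = (9 + 8)² = 17² = 289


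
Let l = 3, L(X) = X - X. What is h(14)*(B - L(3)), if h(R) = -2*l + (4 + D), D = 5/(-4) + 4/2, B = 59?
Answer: -295/4 ≈ -73.750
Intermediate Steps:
D = ¾ (D = 5*(-¼) + 4*(½) = -5/4 + 2 = ¾ ≈ 0.75000)
L(X) = 0
h(R) = -5/4 (h(R) = -2*3 + (4 + ¾) = -6 + 19/4 = -5/4)
h(14)*(B - L(3)) = -5*(59 - 1*0)/4 = -5*(59 + 0)/4 = -5/4*59 = -295/4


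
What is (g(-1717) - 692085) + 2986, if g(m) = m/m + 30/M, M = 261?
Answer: -59951516/87 ≈ -6.8910e+5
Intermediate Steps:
g(m) = 97/87 (g(m) = m/m + 30/261 = 1 + 30*(1/261) = 1 + 10/87 = 97/87)
(g(-1717) - 692085) + 2986 = (97/87 - 692085) + 2986 = -60211298/87 + 2986 = -59951516/87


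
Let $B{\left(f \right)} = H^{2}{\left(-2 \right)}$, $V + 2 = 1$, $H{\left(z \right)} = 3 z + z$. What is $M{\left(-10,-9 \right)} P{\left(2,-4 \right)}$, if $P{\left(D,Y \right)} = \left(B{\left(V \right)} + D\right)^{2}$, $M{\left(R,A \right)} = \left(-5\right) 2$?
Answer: $-43560$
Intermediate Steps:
$H{\left(z \right)} = 4 z$
$M{\left(R,A \right)} = -10$
$V = -1$ ($V = -2 + 1 = -1$)
$B{\left(f \right)} = 64$ ($B{\left(f \right)} = \left(4 \left(-2\right)\right)^{2} = \left(-8\right)^{2} = 64$)
$P{\left(D,Y \right)} = \left(64 + D\right)^{2}$
$M{\left(-10,-9 \right)} P{\left(2,-4 \right)} = - 10 \left(64 + 2\right)^{2} = - 10 \cdot 66^{2} = \left(-10\right) 4356 = -43560$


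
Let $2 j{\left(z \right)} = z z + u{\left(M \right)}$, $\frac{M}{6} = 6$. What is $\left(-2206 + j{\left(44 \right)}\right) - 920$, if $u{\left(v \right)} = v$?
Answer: $-2140$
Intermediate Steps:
$M = 36$ ($M = 6 \cdot 6 = 36$)
$j{\left(z \right)} = 18 + \frac{z^{2}}{2}$ ($j{\left(z \right)} = \frac{z z + 36}{2} = \frac{z^{2} + 36}{2} = \frac{36 + z^{2}}{2} = 18 + \frac{z^{2}}{2}$)
$\left(-2206 + j{\left(44 \right)}\right) - 920 = \left(-2206 + \left(18 + \frac{44^{2}}{2}\right)\right) - 920 = \left(-2206 + \left(18 + \frac{1}{2} \cdot 1936\right)\right) - 920 = \left(-2206 + \left(18 + 968\right)\right) - 920 = \left(-2206 + 986\right) - 920 = -1220 - 920 = -2140$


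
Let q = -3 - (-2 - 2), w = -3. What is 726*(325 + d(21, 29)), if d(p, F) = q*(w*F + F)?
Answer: 193842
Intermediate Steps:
q = 1 (q = -3 - 1*(-4) = -3 + 4 = 1)
d(p, F) = -2*F (d(p, F) = 1*(-3*F + F) = 1*(-2*F) = -2*F)
726*(325 + d(21, 29)) = 726*(325 - 2*29) = 726*(325 - 58) = 726*267 = 193842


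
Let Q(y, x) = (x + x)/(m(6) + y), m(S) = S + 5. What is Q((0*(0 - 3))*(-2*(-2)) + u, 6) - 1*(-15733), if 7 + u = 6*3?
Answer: 173069/11 ≈ 15734.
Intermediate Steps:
m(S) = 5 + S
u = 11 (u = -7 + 6*3 = -7 + 18 = 11)
Q(y, x) = 2*x/(11 + y) (Q(y, x) = (x + x)/((5 + 6) + y) = (2*x)/(11 + y) = 2*x/(11 + y))
Q((0*(0 - 3))*(-2*(-2)) + u, 6) - 1*(-15733) = 2*6/(11 + ((0*(0 - 3))*(-2*(-2)) + 11)) - 1*(-15733) = 2*6/(11 + ((0*(-3))*4 + 11)) + 15733 = 2*6/(11 + (0*4 + 11)) + 15733 = 2*6/(11 + (0 + 11)) + 15733 = 2*6/(11 + 11) + 15733 = 2*6/22 + 15733 = 2*6*(1/22) + 15733 = 6/11 + 15733 = 173069/11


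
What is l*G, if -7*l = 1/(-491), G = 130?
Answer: 130/3437 ≈ 0.037824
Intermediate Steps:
l = 1/3437 (l = -1/7/(-491) = -1/7*(-1/491) = 1/3437 ≈ 0.00029095)
l*G = (1/3437)*130 = 130/3437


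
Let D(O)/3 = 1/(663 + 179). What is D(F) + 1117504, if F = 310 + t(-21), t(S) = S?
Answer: 940938371/842 ≈ 1.1175e+6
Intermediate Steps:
F = 289 (F = 310 - 21 = 289)
D(O) = 3/842 (D(O) = 3/(663 + 179) = 3/842)
D(F) + 1117504 = 3/842 + 1117504 = 940938371/842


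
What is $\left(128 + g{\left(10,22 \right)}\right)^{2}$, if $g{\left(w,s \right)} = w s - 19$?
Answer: $108241$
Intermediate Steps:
$g{\left(w,s \right)} = -19 + s w$ ($g{\left(w,s \right)} = s w - 19 = -19 + s w$)
$\left(128 + g{\left(10,22 \right)}\right)^{2} = \left(128 + \left(-19 + 22 \cdot 10\right)\right)^{2} = \left(128 + \left(-19 + 220\right)\right)^{2} = \left(128 + 201\right)^{2} = 329^{2} = 108241$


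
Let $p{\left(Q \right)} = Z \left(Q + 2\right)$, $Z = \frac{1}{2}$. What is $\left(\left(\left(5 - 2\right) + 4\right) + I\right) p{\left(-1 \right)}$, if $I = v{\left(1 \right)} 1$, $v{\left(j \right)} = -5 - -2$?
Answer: $2$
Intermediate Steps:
$v{\left(j \right)} = -3$ ($v{\left(j \right)} = -5 + 2 = -3$)
$Z = \frac{1}{2} \approx 0.5$
$I = -3$ ($I = \left(-3\right) 1 = -3$)
$p{\left(Q \right)} = 1 + \frac{Q}{2}$ ($p{\left(Q \right)} = \frac{Q + 2}{2} = \frac{2 + Q}{2} = 1 + \frac{Q}{2}$)
$\left(\left(\left(5 - 2\right) + 4\right) + I\right) p{\left(-1 \right)} = \left(\left(\left(5 - 2\right) + 4\right) - 3\right) \left(1 + \frac{1}{2} \left(-1\right)\right) = \left(\left(3 + 4\right) - 3\right) \left(1 - \frac{1}{2}\right) = \left(7 - 3\right) \frac{1}{2} = 4 \cdot \frac{1}{2} = 2$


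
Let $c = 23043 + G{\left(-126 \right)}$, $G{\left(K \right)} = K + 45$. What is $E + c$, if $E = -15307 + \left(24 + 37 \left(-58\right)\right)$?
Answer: $5533$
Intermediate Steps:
$G{\left(K \right)} = 45 + K$
$c = 22962$ ($c = 23043 + \left(45 - 126\right) = 23043 - 81 = 22962$)
$E = -17429$ ($E = -15307 + \left(24 - 2146\right) = -15307 - 2122 = -17429$)
$E + c = -17429 + 22962 = 5533$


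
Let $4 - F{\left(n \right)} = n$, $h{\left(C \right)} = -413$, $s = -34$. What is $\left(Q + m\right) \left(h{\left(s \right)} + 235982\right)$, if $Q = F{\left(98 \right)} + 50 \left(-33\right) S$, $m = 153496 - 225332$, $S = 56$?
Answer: $-38711053770$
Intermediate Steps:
$F{\left(n \right)} = 4 - n$
$m = -71836$
$Q = -92494$ ($Q = \left(4 - 98\right) + 50 \left(-33\right) 56 = \left(4 - 98\right) - 92400 = -94 - 92400 = -92494$)
$\left(Q + m\right) \left(h{\left(s \right)} + 235982\right) = \left(-92494 - 71836\right) \left(-413 + 235982\right) = \left(-164330\right) 235569 = -38711053770$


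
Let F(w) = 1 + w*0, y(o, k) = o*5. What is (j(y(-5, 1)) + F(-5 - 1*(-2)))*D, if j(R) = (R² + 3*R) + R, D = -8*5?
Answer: -21040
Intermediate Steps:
y(o, k) = 5*o
D = -40
F(w) = 1 (F(w) = 1 + 0 = 1)
j(R) = R² + 4*R
(j(y(-5, 1)) + F(-5 - 1*(-2)))*D = ((5*(-5))*(4 + 5*(-5)) + 1)*(-40) = (-25*(4 - 25) + 1)*(-40) = (-25*(-21) + 1)*(-40) = (525 + 1)*(-40) = 526*(-40) = -21040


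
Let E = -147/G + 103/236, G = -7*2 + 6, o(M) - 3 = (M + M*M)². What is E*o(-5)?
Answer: 3578237/472 ≈ 7581.0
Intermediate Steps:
o(M) = 3 + (M + M²)² (o(M) = 3 + (M + M*M)² = 3 + (M + M²)²)
G = -8 (G = -14 + 6 = -8)
E = 8879/472 (E = -147/(-8) + 103/236 = -147*(-⅛) + 103*(1/236) = 147/8 + 103/236 = 8879/472 ≈ 18.811)
E*o(-5) = 8879*(3 + (-5)²*(1 - 5)²)/472 = 8879*(3 + 25*(-4)²)/472 = 8879*(3 + 25*16)/472 = 8879*(3 + 400)/472 = (8879/472)*403 = 3578237/472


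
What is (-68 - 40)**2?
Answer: 11664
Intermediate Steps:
(-68 - 40)**2 = (-108)**2 = 11664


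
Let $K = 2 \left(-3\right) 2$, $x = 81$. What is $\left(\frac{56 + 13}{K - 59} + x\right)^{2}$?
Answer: $\frac{32285124}{5041} \approx 6404.5$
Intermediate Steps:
$K = -12$ ($K = \left(-6\right) 2 = -12$)
$\left(\frac{56 + 13}{K - 59} + x\right)^{2} = \left(\frac{56 + 13}{-12 - 59} + 81\right)^{2} = \left(\frac{69}{-71} + 81\right)^{2} = \left(69 \left(- \frac{1}{71}\right) + 81\right)^{2} = \left(- \frac{69}{71} + 81\right)^{2} = \left(\frac{5682}{71}\right)^{2} = \frac{32285124}{5041}$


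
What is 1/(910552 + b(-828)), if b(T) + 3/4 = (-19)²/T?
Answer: 414/376968037 ≈ 1.0982e-6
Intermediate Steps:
b(T) = -¾ + 361/T (b(T) = -¾ + (-19)²/T = -¾ + 361/T)
1/(910552 + b(-828)) = 1/(910552 + (-¾ + 361/(-828))) = 1/(910552 + (-¾ + 361*(-1/828))) = 1/(910552 + (-¾ - 361/828)) = 1/(910552 - 491/414) = 1/(376968037/414) = 414/376968037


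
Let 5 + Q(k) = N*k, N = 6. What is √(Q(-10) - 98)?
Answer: I*√163 ≈ 12.767*I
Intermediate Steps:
Q(k) = -5 + 6*k
√(Q(-10) - 98) = √((-5 + 6*(-10)) - 98) = √((-5 - 60) - 98) = √(-65 - 98) = √(-163) = I*√163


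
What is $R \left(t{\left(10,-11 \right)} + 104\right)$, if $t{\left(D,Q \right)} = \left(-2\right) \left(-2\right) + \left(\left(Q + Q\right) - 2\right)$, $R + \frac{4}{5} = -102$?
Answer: $- \frac{43176}{5} \approx -8635.2$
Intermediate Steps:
$R = - \frac{514}{5}$ ($R = - \frac{4}{5} - 102 = - \frac{514}{5} \approx -102.8$)
$t{\left(D,Q \right)} = 2 + 2 Q$ ($t{\left(D,Q \right)} = 4 + \left(2 Q - 2\right) = 4 + \left(-2 + 2 Q\right) = 2 + 2 Q$)
$R \left(t{\left(10,-11 \right)} + 104\right) = - \frac{514 \left(\left(2 + 2 \left(-11\right)\right) + 104\right)}{5} = - \frac{514 \left(\left(2 - 22\right) + 104\right)}{5} = - \frac{514 \left(-20 + 104\right)}{5} = \left(- \frac{514}{5}\right) 84 = - \frac{43176}{5}$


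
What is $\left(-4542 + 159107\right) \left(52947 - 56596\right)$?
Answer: $-564007685$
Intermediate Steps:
$\left(-4542 + 159107\right) \left(52947 - 56596\right) = 154565 \left(52947 - 56596\right) = 154565 \left(-3649\right) = -564007685$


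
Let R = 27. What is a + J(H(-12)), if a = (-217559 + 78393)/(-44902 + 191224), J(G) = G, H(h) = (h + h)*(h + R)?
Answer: -26407543/73161 ≈ -360.95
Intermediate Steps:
H(h) = 2*h*(27 + h) (H(h) = (h + h)*(h + 27) = (2*h)*(27 + h) = 2*h*(27 + h))
a = -69583/73161 (a = -139166/146322 = -139166*1/146322 = -69583/73161 ≈ -0.95109)
a + J(H(-12)) = -69583/73161 + 2*(-12)*(27 - 12) = -69583/73161 + 2*(-12)*15 = -69583/73161 - 360 = -26407543/73161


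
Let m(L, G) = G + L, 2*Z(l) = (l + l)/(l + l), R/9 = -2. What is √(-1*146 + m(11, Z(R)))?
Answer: I*√538/2 ≈ 11.597*I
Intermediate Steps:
R = -18 (R = 9*(-2) = -18)
Z(l) = ½ (Z(l) = ((l + l)/(l + l))/2 = ((2*l)/((2*l)))/2 = ((2*l)*(1/(2*l)))/2 = (½)*1 = ½)
√(-1*146 + m(11, Z(R))) = √(-1*146 + (½ + 11)) = √(-146 + 23/2) = √(-269/2) = I*√538/2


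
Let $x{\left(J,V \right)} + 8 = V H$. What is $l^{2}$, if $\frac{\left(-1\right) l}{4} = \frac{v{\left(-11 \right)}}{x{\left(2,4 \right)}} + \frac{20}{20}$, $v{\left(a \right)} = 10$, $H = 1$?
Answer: $36$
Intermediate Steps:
$x{\left(J,V \right)} = -8 + V$ ($x{\left(J,V \right)} = -8 + V 1 = -8 + V$)
$l = 6$ ($l = - 4 \left(\frac{10}{-8 + 4} + \frac{20}{20}\right) = - 4 \left(\frac{10}{-4} + 20 \cdot \frac{1}{20}\right) = - 4 \left(10 \left(- \frac{1}{4}\right) + 1\right) = - 4 \left(- \frac{5}{2} + 1\right) = \left(-4\right) \left(- \frac{3}{2}\right) = 6$)
$l^{2} = 6^{2} = 36$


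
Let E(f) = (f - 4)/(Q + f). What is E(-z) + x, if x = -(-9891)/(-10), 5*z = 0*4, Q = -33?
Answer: -326363/330 ≈ -988.98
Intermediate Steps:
z = 0 (z = (0*4)/5 = (⅕)*0 = 0)
E(f) = (-4 + f)/(-33 + f) (E(f) = (f - 4)/(-33 + f) = (-4 + f)/(-33 + f))
x = -9891/10 (x = -(-9891)*(-1)/10 = -3297*3/10 = -9891/10 ≈ -989.10)
E(-z) + x = (-4 - 1*0)/(-33 - 1*0) - 9891/10 = (-4 + 0)/(-33 + 0) - 9891/10 = -4/(-33) - 9891/10 = -1/33*(-4) - 9891/10 = 4/33 - 9891/10 = -326363/330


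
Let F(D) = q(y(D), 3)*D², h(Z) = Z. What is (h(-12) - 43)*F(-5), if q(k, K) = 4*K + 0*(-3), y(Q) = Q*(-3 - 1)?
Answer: -16500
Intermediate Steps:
y(Q) = -4*Q (y(Q) = Q*(-4) = -4*Q)
q(k, K) = 4*K (q(k, K) = 4*K + 0 = 4*K)
F(D) = 12*D² (F(D) = (4*3)*D² = 12*D²)
(h(-12) - 43)*F(-5) = (-12 - 43)*(12*(-5)²) = -660*25 = -55*300 = -16500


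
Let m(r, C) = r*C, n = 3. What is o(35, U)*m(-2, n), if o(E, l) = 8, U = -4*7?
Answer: -48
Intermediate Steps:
U = -28
m(r, C) = C*r
o(35, U)*m(-2, n) = 8*(3*(-2)) = 8*(-6) = -48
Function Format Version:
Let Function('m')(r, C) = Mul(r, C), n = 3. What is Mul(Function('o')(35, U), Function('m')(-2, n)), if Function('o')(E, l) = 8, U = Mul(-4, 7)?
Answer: -48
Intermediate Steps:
U = -28
Function('m')(r, C) = Mul(C, r)
Mul(Function('o')(35, U), Function('m')(-2, n)) = Mul(8, Mul(3, -2)) = Mul(8, -6) = -48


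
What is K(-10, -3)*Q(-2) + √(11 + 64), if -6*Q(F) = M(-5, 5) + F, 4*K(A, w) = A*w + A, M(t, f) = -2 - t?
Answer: -⅚ + 5*√3 ≈ 7.8269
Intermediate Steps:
K(A, w) = A/4 + A*w/4 (K(A, w) = (A*w + A)/4 = (A + A*w)/4 = A/4 + A*w/4)
Q(F) = -½ - F/6 (Q(F) = -((-2 - 1*(-5)) + F)/6 = -((-2 + 5) + F)/6 = -(3 + F)/6 = -½ - F/6)
K(-10, -3)*Q(-2) + √(11 + 64) = ((¼)*(-10)*(1 - 3))*(-½ - ⅙*(-2)) + √(11 + 64) = ((¼)*(-10)*(-2))*(-½ + ⅓) + √75 = 5*(-⅙) + 5*√3 = -⅚ + 5*√3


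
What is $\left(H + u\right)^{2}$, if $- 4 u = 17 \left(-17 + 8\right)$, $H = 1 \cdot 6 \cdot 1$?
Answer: $\frac{31329}{16} \approx 1958.1$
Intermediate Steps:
$H = 6$ ($H = 6 \cdot 1 = 6$)
$u = \frac{153}{4}$ ($u = - \frac{17 \left(-17 + 8\right)}{4} = - \frac{17 \left(-9\right)}{4} = \left(- \frac{1}{4}\right) \left(-153\right) = \frac{153}{4} \approx 38.25$)
$\left(H + u\right)^{2} = \left(6 + \frac{153}{4}\right)^{2} = \left(\frac{177}{4}\right)^{2} = \frac{31329}{16}$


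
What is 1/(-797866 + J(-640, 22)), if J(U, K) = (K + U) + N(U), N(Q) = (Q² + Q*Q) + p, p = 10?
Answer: 1/20726 ≈ 4.8249e-5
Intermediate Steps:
N(Q) = 10 + 2*Q² (N(Q) = (Q² + Q*Q) + 10 = (Q² + Q²) + 10 = 2*Q² + 10 = 10 + 2*Q²)
J(U, K) = 10 + K + U + 2*U² (J(U, K) = (K + U) + (10 + 2*U²) = 10 + K + U + 2*U²)
1/(-797866 + J(-640, 22)) = 1/(-797866 + (10 + 22 - 640 + 2*(-640)²)) = 1/(-797866 + (10 + 22 - 640 + 2*409600)) = 1/(-797866 + (10 + 22 - 640 + 819200)) = 1/(-797866 + 818592) = 1/20726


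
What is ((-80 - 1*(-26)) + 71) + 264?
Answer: 281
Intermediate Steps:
((-80 - 1*(-26)) + 71) + 264 = ((-80 + 26) + 71) + 264 = (-54 + 71) + 264 = 17 + 264 = 281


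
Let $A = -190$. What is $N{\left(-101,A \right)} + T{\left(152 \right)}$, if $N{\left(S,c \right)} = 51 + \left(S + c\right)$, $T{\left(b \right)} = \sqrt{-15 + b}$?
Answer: $-240 + \sqrt{137} \approx -228.3$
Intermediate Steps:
$N{\left(S,c \right)} = 51 + S + c$
$N{\left(-101,A \right)} + T{\left(152 \right)} = \left(51 - 101 - 190\right) + \sqrt{-15 + 152} = -240 + \sqrt{137}$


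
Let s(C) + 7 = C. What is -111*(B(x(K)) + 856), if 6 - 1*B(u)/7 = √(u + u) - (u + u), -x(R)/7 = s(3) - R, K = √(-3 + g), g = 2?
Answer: -143190 - 10878*I + 777*√(56 + 14*I) ≈ -1.3733e+5 - 10157.0*I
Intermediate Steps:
s(C) = -7 + C
K = I (K = √(-3 + 2) = √(-1) = I ≈ 1.0*I)
x(R) = 28 + 7*R (x(R) = -7*((-7 + 3) - R) = -7*(-4 - R) = 28 + 7*R)
B(u) = 42 + 14*u - 7*√2*√u (B(u) = 42 - 7*(√(u + u) - (u + u)) = 42 - 7*(√(2*u) - 2*u) = 42 - 7*(√2*√u - 2*u) = 42 - 7*(-2*u + √2*√u) = 42 + (14*u - 7*√2*√u) = 42 + 14*u - 7*√2*√u)
-111*(B(x(K)) + 856) = -111*((42 + 14*(28 + 7*I) - 7*√2*√(28 + 7*I)) + 856) = -111*((42 + (392 + 98*I) - 7*√2*√(28 + 7*I)) + 856) = -111*((434 + 98*I - 7*√2*√(28 + 7*I)) + 856) = -111*(1290 + 98*I - 7*√2*√(28 + 7*I)) = -143190 - 10878*I + 777*√2*√(28 + 7*I)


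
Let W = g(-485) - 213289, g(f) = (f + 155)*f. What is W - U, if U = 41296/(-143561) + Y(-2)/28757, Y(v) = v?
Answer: -219789830743609/4128383677 ≈ -53239.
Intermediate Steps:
g(f) = f*(155 + f) (g(f) = (155 + f)*f = f*(155 + f))
U = -1187836194/4128383677 (U = 41296/(-143561) - 2/28757 = 41296*(-1/143561) - 2*1/28757 = -41296/143561 - 2/28757 = -1187836194/4128383677 ≈ -0.28772)
W = -53239 (W = -485*(155 - 485) - 213289 = -485*(-330) - 213289 = 160050 - 213289 = -53239)
W - U = -53239 - 1*(-1187836194/4128383677) = -53239 + 1187836194/4128383677 = -219789830743609/4128383677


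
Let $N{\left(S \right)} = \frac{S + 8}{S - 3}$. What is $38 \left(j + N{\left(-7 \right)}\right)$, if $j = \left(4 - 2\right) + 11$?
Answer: $\frac{2451}{5} \approx 490.2$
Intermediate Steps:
$j = 13$ ($j = 2 + 11 = 13$)
$N{\left(S \right)} = \frac{8 + S}{-3 + S}$
$38 \left(j + N{\left(-7 \right)}\right) = 38 \left(13 + \frac{8 - 7}{-3 - 7}\right) = 38 \left(13 + \frac{1}{-10} \cdot 1\right) = 38 \left(13 - \frac{1}{10}\right) = 38 \cdot \frac{129}{10} = \frac{2451}{5}$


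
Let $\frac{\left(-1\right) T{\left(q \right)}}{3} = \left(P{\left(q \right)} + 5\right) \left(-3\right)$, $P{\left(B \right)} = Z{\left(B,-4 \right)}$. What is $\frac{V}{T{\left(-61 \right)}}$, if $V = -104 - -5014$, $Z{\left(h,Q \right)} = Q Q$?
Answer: $\frac{4910}{189} \approx 25.979$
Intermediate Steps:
$Z{\left(h,Q \right)} = Q^{2}$
$V = 4910$ ($V = -104 + 5014 = 4910$)
$P{\left(B \right)} = 16$ ($P{\left(B \right)} = \left(-4\right)^{2} = 16$)
$T{\left(q \right)} = 189$ ($T{\left(q \right)} = - 3 \left(16 + 5\right) \left(-3\right) = - 3 \cdot 21 \left(-3\right) = \left(-3\right) \left(-63\right) = 189$)
$\frac{V}{T{\left(-61 \right)}} = \frac{4910}{189}$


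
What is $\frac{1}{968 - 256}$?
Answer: $\frac{1}{712} \approx 0.0014045$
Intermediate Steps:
$\frac{1}{968 - 256} = \frac{1}{712}$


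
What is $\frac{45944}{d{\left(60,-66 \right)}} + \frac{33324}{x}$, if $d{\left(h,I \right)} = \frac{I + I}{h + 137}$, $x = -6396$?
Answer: $- \frac{1206133127}{17589} \approx -68573.0$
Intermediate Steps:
$d{\left(h,I \right)} = \frac{2 I}{137 + h}$
$\frac{45944}{d{\left(60,-66 \right)}} + \frac{33324}{x} = \frac{45944}{2 \left(-66\right) \frac{1}{137 + 60}} + \frac{33324}{-6396} = \frac{45944}{2 \left(-66\right) \frac{1}{197}} + 33324 \left(- \frac{1}{6396}\right) = \frac{45944}{2 \left(-66\right) \frac{1}{197}} - \frac{2777}{533} = \frac{45944}{- \frac{132}{197}} - \frac{2777}{533} = 45944 \left(- \frac{197}{132}\right) - \frac{2777}{533} = - \frac{2262742}{33} - \frac{2777}{533} = - \frac{1206133127}{17589}$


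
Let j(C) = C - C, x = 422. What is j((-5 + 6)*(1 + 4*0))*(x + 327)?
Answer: 0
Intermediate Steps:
j(C) = 0
j((-5 + 6)*(1 + 4*0))*(x + 327) = 0*(422 + 327) = 0*749 = 0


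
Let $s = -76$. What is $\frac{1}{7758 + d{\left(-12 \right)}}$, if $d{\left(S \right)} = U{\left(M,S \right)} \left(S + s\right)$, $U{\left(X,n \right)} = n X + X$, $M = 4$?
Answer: $\frac{1}{11630} \approx 8.5984 \cdot 10^{-5}$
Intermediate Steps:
$U{\left(X,n \right)} = X + X n$ ($U{\left(X,n \right)} = X n + X = X + X n$)
$d{\left(S \right)} = \left(-76 + S\right) \left(4 + 4 S\right)$ ($d{\left(S \right)} = 4 \left(1 + S\right) \left(S - 76\right) = \left(4 + 4 S\right) \left(-76 + S\right) = \left(-76 + S\right) \left(4 + 4 S\right)$)
$\frac{1}{7758 + d{\left(-12 \right)}} = \frac{1}{7758 + 4 \left(1 - 12\right) \left(-76 - 12\right)} = \frac{1}{7758 + 4 \left(-11\right) \left(-88\right)} = \frac{1}{7758 + 3872} = \frac{1}{11630}$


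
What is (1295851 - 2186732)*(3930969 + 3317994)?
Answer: -6457963406403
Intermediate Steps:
(1295851 - 2186732)*(3930969 + 3317994) = -890881*7248963 = -6457963406403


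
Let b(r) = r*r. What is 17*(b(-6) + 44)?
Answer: 1360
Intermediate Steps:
b(r) = r²
17*(b(-6) + 44) = 17*((-6)² + 44) = 17*(36 + 44) = 17*80 = 1360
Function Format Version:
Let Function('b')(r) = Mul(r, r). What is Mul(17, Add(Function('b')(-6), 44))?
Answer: 1360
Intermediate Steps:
Function('b')(r) = Pow(r, 2)
Mul(17, Add(Function('b')(-6), 44)) = Mul(17, Add(Pow(-6, 2), 44)) = Mul(17, Add(36, 44)) = Mul(17, 80) = 1360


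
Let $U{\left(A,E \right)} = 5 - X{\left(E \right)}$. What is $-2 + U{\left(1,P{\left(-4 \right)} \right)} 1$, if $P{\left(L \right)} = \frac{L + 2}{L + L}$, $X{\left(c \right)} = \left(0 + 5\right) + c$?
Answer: $- \frac{9}{4} \approx -2.25$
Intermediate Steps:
$X{\left(c \right)} = 5 + c$
$P{\left(L \right)} = \frac{2 + L}{2 L}$
$U{\left(A,E \right)} = - E$ ($U{\left(A,E \right)} = 5 - \left(5 + E\right) = - E$)
$-2 + U{\left(1,P{\left(-4 \right)} \right)} 1 = -2 + - \frac{2 - 4}{2 \left(-4\right)} 1 = -2 + - \frac{\left(-1\right) \left(-2\right)}{2 \cdot 4} \cdot 1 = -2 + \left(-1\right) \frac{1}{4} \cdot 1 = -2 - \frac{1}{4} = - \frac{9}{4}$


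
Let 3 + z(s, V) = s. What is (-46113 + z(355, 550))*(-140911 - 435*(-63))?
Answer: 5194148066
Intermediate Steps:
z(s, V) = -3 + s
(-46113 + z(355, 550))*(-140911 - 435*(-63)) = (-46113 + (-3 + 355))*(-140911 - 435*(-63)) = (-46113 + 352)*(-140911 + 27405) = -45761*(-113506) = 5194148066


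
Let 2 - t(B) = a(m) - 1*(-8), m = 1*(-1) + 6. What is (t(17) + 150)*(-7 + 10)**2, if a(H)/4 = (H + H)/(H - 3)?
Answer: 1116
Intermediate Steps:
m = 5 (m = -1 + 6 = 5)
a(H) = 8*H/(-3 + H) (a(H) = 4*((H + H)/(H - 3)) = 4*((2*H)/(-3 + H)) = 4*(2*H/(-3 + H)) = 8*H/(-3 + H))
t(B) = -26 (t(B) = 2 - (8*5/(-3 + 5) - 1*(-8)) = 2 - (8*5/2 + 8) = 2 - (8*5*(1/2) + 8) = 2 - (20 + 8) = 2 - 1*28 = 2 - 28 = -26)
(t(17) + 150)*(-7 + 10)**2 = (-26 + 150)*(-7 + 10)**2 = 124*3**2 = 124*9 = 1116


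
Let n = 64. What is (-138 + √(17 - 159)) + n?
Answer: -74 + I*√142 ≈ -74.0 + 11.916*I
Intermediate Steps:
(-138 + √(17 - 159)) + n = (-138 + √(17 - 159)) + 64 = (-138 + √(-142)) + 64 = (-138 + I*√142) + 64 = -74 + I*√142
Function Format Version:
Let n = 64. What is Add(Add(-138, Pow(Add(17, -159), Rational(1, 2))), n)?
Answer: Add(-74, Mul(I, Pow(142, Rational(1, 2)))) ≈ Add(-74.000, Mul(11.916, I))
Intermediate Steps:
Add(Add(-138, Pow(Add(17, -159), Rational(1, 2))), n) = Add(Add(-138, Pow(Add(17, -159), Rational(1, 2))), 64) = Add(Add(-138, Pow(-142, Rational(1, 2))), 64) = Add(Add(-138, Mul(I, Pow(142, Rational(1, 2)))), 64) = Add(-74, Mul(I, Pow(142, Rational(1, 2))))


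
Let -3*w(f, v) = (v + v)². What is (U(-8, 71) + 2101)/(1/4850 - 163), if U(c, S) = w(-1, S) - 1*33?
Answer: 67706000/2371647 ≈ 28.548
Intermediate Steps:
w(f, v) = -4*v²/3 (w(f, v) = -(v + v)²/3 = -4*v²/3)
U(c, S) = -33 - 4*S²/3 (U(c, S) = -4*S²/3 - 1*33 = -4*S²/3 - 33 = -33 - 4*S²/3)
(U(-8, 71) + 2101)/(1/4850 - 163) = ((-33 - 4/3*71²) + 2101)/(1/4850 - 163) = ((-33 - 4/3*5041) + 2101)/(1/4850 - 163) = ((-33 - 20164/3) + 2101)/(-790549/4850) = (-20263/3 + 2101)*(-4850/790549) = -13960/3*(-4850/790549) = 67706000/2371647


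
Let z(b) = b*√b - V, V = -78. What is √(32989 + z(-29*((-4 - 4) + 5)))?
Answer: √(33067 + 87*√87) ≈ 184.06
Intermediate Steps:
z(b) = 78 + b^(3/2) (z(b) = b*√b - 1*(-78) = b^(3/2) + 78 = 78 + b^(3/2))
√(32989 + z(-29*((-4 - 4) + 5))) = √(32989 + (78 + (-29*((-4 - 4) + 5))^(3/2))) = √(32989 + (78 + (-29*(-8 + 5))^(3/2))) = √(32989 + (78 + (-29*(-3))^(3/2))) = √(32989 + (78 + 87^(3/2))) = √(32989 + (78 + 87*√87)) = √(33067 + 87*√87)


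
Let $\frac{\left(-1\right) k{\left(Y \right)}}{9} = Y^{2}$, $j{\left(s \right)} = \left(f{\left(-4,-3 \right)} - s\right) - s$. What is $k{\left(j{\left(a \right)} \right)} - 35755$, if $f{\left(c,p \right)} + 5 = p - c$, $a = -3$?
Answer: $-35791$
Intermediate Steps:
$f{\left(c,p \right)} = -5 + p - c$ ($f{\left(c,p \right)} = -5 - \left(c - p\right) = -5 + p - c$)
$j{\left(s \right)} = -4 - 2 s$ ($j{\left(s \right)} = \left(\left(-5 - 3 - -4\right) - s\right) - s = \left(\left(-5 - 3 + 4\right) - s\right) - s = \left(-4 - s\right) - s = -4 - 2 s$)
$k{\left(Y \right)} = - 9 Y^{2}$
$k{\left(j{\left(a \right)} \right)} - 35755 = - 9 \left(-4 - -6\right)^{2} - 35755 = - 9 \left(-4 + 6\right)^{2} - 35755 = - 9 \cdot 2^{2} - 35755 = \left(-9\right) 4 - 35755 = -36 - 35755 = -35791$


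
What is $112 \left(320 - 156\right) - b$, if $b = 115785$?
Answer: $-97417$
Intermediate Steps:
$112 \left(320 - 156\right) - b = 112 \left(320 - 156\right) - 115785 = 112 \cdot 164 - 115785 = 18368 - 115785 = -97417$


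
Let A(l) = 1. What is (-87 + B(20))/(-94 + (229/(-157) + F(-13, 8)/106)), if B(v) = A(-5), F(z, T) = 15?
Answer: 1431212/1586267 ≈ 0.90225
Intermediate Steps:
B(v) = 1
(-87 + B(20))/(-94 + (229/(-157) + F(-13, 8)/106)) = (-87 + 1)/(-94 + (229/(-157) + 15/106)) = -86/(-94 + (229*(-1/157) + 15*(1/106))) = -86/(-94 + (-229/157 + 15/106)) = -86/(-94 - 21919/16642) = -86/(-1586267/16642) = -86*(-16642/1586267) = 1431212/1586267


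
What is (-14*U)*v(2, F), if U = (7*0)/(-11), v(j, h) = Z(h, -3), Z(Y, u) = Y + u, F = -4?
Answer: 0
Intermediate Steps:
v(j, h) = -3 + h (v(j, h) = h - 3 = -3 + h)
U = 0 (U = 0*(-1/11) = 0)
(-14*U)*v(2, F) = (-14*0)*(-3 - 4) = 0*(-7) = 0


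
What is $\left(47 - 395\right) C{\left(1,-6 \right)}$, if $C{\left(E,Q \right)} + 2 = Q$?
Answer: $2784$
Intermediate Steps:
$C{\left(E,Q \right)} = -2 + Q$
$\left(47 - 395\right) C{\left(1,-6 \right)} = \left(47 - 395\right) \left(-2 - 6\right) = \left(47 - 395\right) \left(-8\right) = \left(-348\right) \left(-8\right) = 2784$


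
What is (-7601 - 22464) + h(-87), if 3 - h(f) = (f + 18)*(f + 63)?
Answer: -31718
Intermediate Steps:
h(f) = 3 - (18 + f)*(63 + f) (h(f) = 3 - (f + 18)*(f + 63) = 3 - (18 + f)*(63 + f))
(-7601 - 22464) + h(-87) = (-7601 - 22464) + (-1131 - 1*(-87)² - 81*(-87)) = -30065 + (-1131 - 1*7569 + 7047) = -30065 + (-1131 - 7569 + 7047) = -30065 - 1653 = -31718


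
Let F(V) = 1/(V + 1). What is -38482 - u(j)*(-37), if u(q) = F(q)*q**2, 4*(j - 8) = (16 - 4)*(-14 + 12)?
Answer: -115298/3 ≈ -38433.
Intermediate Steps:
F(V) = 1/(1 + V)
j = 2 (j = 8 + ((16 - 4)*(-14 + 12))/4 = 8 + (12*(-2))/4 = 8 + (1/4)*(-24) = 8 - 6 = 2)
u(q) = q**2/(1 + q)
-38482 - u(j)*(-37) = -38482 - 2**2/(1 + 2)*(-37) = -38482 - 4/3*(-37) = -38482 - 4*(1/3)*(-37) = -38482 - 4*(-37)/3 = -38482 - 1*(-148/3) = -38482 + 148/3 = -115298/3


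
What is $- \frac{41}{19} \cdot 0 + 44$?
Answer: $44$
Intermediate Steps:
$- \frac{41}{19} \cdot 0 + 44 = \left(-41\right) \frac{1}{19} \cdot 0 + 44 = \left(- \frac{41}{19}\right) 0 + 44 = 0 + 44 = 44$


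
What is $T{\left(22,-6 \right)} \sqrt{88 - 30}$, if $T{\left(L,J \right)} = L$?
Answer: $22 \sqrt{58} \approx 167.55$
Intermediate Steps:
$T{\left(22,-6 \right)} \sqrt{88 - 30} = 22 \sqrt{88 - 30} = 22 \sqrt{58}$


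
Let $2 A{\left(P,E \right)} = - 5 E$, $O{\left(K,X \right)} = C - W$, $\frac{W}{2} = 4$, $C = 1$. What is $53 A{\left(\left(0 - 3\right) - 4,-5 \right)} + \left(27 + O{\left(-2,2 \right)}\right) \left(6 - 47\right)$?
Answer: $- \frac{315}{2} \approx -157.5$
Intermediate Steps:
$W = 8$ ($W = 2 \cdot 4 = 8$)
$O{\left(K,X \right)} = -7$ ($O{\left(K,X \right)} = 1 - 8 = -7$)
$A{\left(P,E \right)} = - \frac{5 E}{2}$ ($A{\left(P,E \right)} = \frac{\left(-5\right) E}{2} = - \frac{5 E}{2}$)
$53 A{\left(\left(0 - 3\right) - 4,-5 \right)} + \left(27 + O{\left(-2,2 \right)}\right) \left(6 - 47\right) = 53 \left(\left(- \frac{5}{2}\right) \left(-5\right)\right) + \left(27 - 7\right) \left(6 - 47\right) = 53 \cdot \frac{25}{2} + 20 \left(-41\right) = \frac{1325}{2} - 820 = - \frac{315}{2}$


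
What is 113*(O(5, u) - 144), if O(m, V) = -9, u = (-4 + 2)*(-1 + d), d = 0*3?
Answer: -17289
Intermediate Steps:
d = 0
u = 2 (u = (-4 + 2)*(-1 + 0) = -2*(-1) = 2)
113*(O(5, u) - 144) = 113*(-9 - 144) = 113*(-153) = -17289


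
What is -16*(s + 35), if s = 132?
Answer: -2672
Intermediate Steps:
-16*(s + 35) = -16*(132 + 35) = -16*167 = -2672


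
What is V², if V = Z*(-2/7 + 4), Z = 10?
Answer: 67600/49 ≈ 1379.6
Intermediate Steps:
V = 260/7 (V = 10*(-2/7 + 4) = 10*(26/7) = 260/7 ≈ 37.143)
V² = (260/7)² = 67600/49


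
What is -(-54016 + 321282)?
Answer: -267266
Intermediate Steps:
-(-54016 + 321282) = -1*267266 = -267266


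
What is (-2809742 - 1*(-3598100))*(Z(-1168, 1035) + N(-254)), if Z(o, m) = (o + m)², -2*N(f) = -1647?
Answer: 14594477475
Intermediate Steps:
N(f) = 1647/2 (N(f) = -½*(-1647) = 1647/2)
Z(o, m) = (m + o)²
(-2809742 - 1*(-3598100))*(Z(-1168, 1035) + N(-254)) = (-2809742 - 1*(-3598100))*((1035 - 1168)² + 1647/2) = (-2809742 + 3598100)*((-133)² + 1647/2) = 788358*(17689 + 1647/2) = 788358*(37025/2) = 14594477475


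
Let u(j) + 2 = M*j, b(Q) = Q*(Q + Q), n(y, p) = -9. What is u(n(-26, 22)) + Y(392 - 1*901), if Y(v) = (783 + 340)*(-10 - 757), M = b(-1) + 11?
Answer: -861460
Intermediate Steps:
b(Q) = 2*Q**2 (b(Q) = Q*(2*Q) = 2*Q**2)
M = 13 (M = 2*(-1)**2 + 11 = 2*1 + 11 = 2 + 11 = 13)
u(j) = -2 + 13*j
Y(v) = -861341 (Y(v) = 1123*(-767) = -861341)
u(n(-26, 22)) + Y(392 - 1*901) = (-2 + 13*(-9)) - 861341 = (-2 - 117) - 861341 = -119 - 861341 = -861460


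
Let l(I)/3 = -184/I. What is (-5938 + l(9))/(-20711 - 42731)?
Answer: 8999/95163 ≈ 0.094564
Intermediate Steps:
l(I) = -552/I (l(I) = 3*(-184/I) = -552/I)
(-5938 + l(9))/(-20711 - 42731) = (-5938 - 552/9)/(-20711 - 42731) = (-5938 - 552*1/9)/(-63442) = (-5938 - 184/3)*(-1/63442) = -17998/3*(-1/63442) = 8999/95163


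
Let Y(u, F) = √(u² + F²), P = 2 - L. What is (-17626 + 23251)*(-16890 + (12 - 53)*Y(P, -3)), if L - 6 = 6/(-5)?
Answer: -95006250 - 46125*√421 ≈ -9.5953e+7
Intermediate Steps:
L = 24/5 (L = 6 + 6/(-5) = 6 + 6*(-⅕) = 6 - 6/5 = 24/5 ≈ 4.8000)
P = -14/5 (P = 2 - 1*24/5 = 2 - 24/5 = -14/5 ≈ -2.8000)
Y(u, F) = √(F² + u²)
(-17626 + 23251)*(-16890 + (12 - 53)*Y(P, -3)) = (-17626 + 23251)*(-16890 + (12 - 53)*√((-3)² + (-14/5)²)) = 5625*(-16890 - 41*√(9 + 196/25)) = 5625*(-16890 - 41*√421/5) = -95006250 - 46125*√421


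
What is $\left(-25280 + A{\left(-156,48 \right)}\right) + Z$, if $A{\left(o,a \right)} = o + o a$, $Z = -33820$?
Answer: $-66744$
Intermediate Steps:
$A{\left(o,a \right)} = o + a o$
$\left(-25280 + A{\left(-156,48 \right)}\right) + Z = \left(-25280 - 156 \left(1 + 48\right)\right) - 33820 = \left(-25280 - 7644\right) - 33820 = -32924 - 33820 = -66744$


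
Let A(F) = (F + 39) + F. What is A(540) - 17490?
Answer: -16371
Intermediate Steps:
A(F) = 39 + 2*F (A(F) = (39 + F) + F = 39 + 2*F)
A(540) - 17490 = (39 + 2*540) - 17490 = (39 + 1080) - 17490 = 1119 - 17490 = -16371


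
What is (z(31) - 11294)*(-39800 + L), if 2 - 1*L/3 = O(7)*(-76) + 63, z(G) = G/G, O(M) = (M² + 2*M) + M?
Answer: 271291739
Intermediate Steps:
O(M) = M² + 3*M
z(G) = 1
L = 15777 (L = 6 - 3*((7*(3 + 7))*(-76) + 63) = 6 - 3*((7*10)*(-76) + 63) = 6 - 3*(70*(-76) + 63) = 6 - 3*(-5320 + 63) = 6 - 3*(-5257) = 6 + 15771 = 15777)
(z(31) - 11294)*(-39800 + L) = (1 - 11294)*(-39800 + 15777) = -11293*(-24023) = 271291739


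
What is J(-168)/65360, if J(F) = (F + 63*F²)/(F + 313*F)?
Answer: -557/1080160 ≈ -0.00051566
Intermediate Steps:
J(F) = (F + 63*F²)/(314*F) (J(F) = (F + 63*F²)/((314*F)) = (F + 63*F²)*(1/(314*F)) = (F + 63*F²)/(314*F))
J(-168)/65360 = (1/314 + (63/314)*(-168))/65360 = (1/314 - 5292/157)*(1/65360) = -10583/314*1/65360 = -557/1080160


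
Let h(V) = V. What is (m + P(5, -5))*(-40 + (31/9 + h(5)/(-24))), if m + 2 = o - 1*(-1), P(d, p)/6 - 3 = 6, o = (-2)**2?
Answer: -50293/24 ≈ -2095.5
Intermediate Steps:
o = 4
P(d, p) = 54 (P(d, p) = 18 + 6*6 = 18 + 36 = 54)
m = 3 (m = -2 + (4 - 1*(-1)) = -2 + (4 + 1) = -2 + 5 = 3)
(m + P(5, -5))*(-40 + (31/9 + h(5)/(-24))) = (3 + 54)*(-40 + (31/9 + 5/(-24))) = 57*(-40 + (31*(1/9) + 5*(-1/24))) = 57*(-40 + (31/9 - 5/24)) = 57*(-40 + 233/72) = 57*(-2647/72) = -50293/24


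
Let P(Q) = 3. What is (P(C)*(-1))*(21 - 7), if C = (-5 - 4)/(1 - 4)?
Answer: -42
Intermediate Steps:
C = 3 (C = -9/(-3) = -9*(-⅓) = 3)
(P(C)*(-1))*(21 - 7) = (3*(-1))*(21 - 7) = -3*14 = -42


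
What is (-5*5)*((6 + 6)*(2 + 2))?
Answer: -1200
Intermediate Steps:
(-5*5)*((6 + 6)*(2 + 2)) = -300*4 = -25*48 = -1200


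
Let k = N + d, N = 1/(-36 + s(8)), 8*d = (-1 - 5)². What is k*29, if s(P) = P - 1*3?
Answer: 8033/62 ≈ 129.56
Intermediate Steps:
s(P) = -3 + P (s(P) = P - 3 = -3 + P)
d = 9/2 (d = (-1 - 5)²/8 = (⅛)*(-6)² = (⅛)*36 = 9/2 ≈ 4.5000)
N = -1/31 (N = 1/(-36 + (-3 + 8)) = 1/(-36 + 5) = 1/(-31) = -1/31 ≈ -0.032258)
k = 277/62 (k = -1/31 + 9/2 = 277/62 ≈ 4.4677)
k*29 = (277/62)*29 = 8033/62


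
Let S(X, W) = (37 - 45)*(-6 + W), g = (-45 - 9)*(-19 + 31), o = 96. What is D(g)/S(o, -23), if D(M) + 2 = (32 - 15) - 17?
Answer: -1/116 ≈ -0.0086207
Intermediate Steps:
g = -648 (g = -54*12 = -648)
D(M) = -2 (D(M) = -2 + ((32 - 15) - 17) = -2 + (17 - 17) = -2 + 0 = -2)
S(X, W) = 48 - 8*W (S(X, W) = -8*(-6 + W) = 48 - 8*W)
D(g)/S(o, -23) = -2/(48 - 8*(-23)) = -2/(48 + 184) = -2/232 = -2*1/232 = -1/116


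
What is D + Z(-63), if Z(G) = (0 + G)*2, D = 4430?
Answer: 4304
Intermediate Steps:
Z(G) = 2*G (Z(G) = G*2 = 2*G)
D + Z(-63) = 4430 + 2*(-63) = 4430 - 126 = 4304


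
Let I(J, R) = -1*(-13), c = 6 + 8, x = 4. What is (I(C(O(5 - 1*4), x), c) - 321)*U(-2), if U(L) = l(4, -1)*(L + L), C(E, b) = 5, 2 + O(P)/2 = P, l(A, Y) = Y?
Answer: -1232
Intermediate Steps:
O(P) = -4 + 2*P
c = 14
I(J, R) = 13
U(L) = -2*L (U(L) = -(L + L) = -2*L)
(I(C(O(5 - 1*4), x), c) - 321)*U(-2) = (13 - 321)*(-2*(-2)) = -308*4 = -1232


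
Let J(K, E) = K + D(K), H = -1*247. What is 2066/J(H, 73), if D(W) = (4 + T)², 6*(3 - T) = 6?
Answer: -2066/211 ≈ -9.7915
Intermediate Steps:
T = 2 (T = 3 - ⅙*6 = 3 - 1 = 2)
H = -247
D(W) = 36 (D(W) = (4 + 2)² = 6² = 36)
J(K, E) = 36 + K (J(K, E) = K + 36 = 36 + K)
2066/J(H, 73) = 2066/(36 - 247) = 2066/(-211) = 2066*(-1/211) = -2066/211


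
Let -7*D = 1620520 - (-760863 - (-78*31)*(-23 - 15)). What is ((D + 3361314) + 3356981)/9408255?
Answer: 44554798/65857785 ≈ 0.67653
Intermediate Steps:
D = -2473267/7 (D = -(1620520 - (-760863 - (-78*31)*(-23 - 15)))/7 = -(1620520 - (-760863 - (-2418)*(-38)))/7 = -(1620520 - (-760863 - 1*91884))/7 = -(1620520 - (-760863 - 91884))/7 = -(1620520 - 1*(-852747))/7 = -(1620520 + 852747)/7 = -⅐*2473267 = -2473267/7 ≈ -3.5332e+5)
((D + 3361314) + 3356981)/9408255 = ((-2473267/7 + 3361314) + 3356981)/9408255 = (21055931/7 + 3356981)*(1/9408255) = (44554798/7)*(1/9408255) = 44554798/65857785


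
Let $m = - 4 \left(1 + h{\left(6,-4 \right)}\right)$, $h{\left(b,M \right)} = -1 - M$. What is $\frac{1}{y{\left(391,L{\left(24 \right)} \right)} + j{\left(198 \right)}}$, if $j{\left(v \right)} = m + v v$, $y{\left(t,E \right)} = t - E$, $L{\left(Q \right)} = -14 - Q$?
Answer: $\frac{1}{39617} \approx 2.5242 \cdot 10^{-5}$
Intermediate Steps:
$m = -16$ ($m = - 4 \left(1 - -3\right) = - 4 \left(1 + \left(-1 + 4\right)\right) = - 4 \left(1 + 3\right) = \left(-4\right) 4 = -16$)
$j{\left(v \right)} = -16 + v^{2}$ ($j{\left(v \right)} = -16 + v v = -16 + v^{2}$)
$\frac{1}{y{\left(391,L{\left(24 \right)} \right)} + j{\left(198 \right)}} = \frac{1}{\left(391 - \left(-14 - 24\right)\right) - \left(16 - 198^{2}\right)} = \frac{1}{\left(391 - \left(-14 - 24\right)\right) + \left(-16 + 39204\right)} = \frac{1}{\left(391 - -38\right) + 39188} = \frac{1}{\left(391 + 38\right) + 39188} = \frac{1}{429 + 39188} = \frac{1}{39617}$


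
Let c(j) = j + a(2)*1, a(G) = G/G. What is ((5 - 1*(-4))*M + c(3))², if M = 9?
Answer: 7225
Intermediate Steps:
a(G) = 1
c(j) = 1 + j (c(j) = j + 1*1 = j + 1 = 1 + j)
((5 - 1*(-4))*M + c(3))² = ((5 - 1*(-4))*9 + (1 + 3))² = ((5 + 4)*9 + 4)² = (9*9 + 4)² = (81 + 4)² = 85² = 7225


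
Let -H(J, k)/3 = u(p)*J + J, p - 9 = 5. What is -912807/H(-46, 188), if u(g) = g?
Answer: -101423/230 ≈ -440.97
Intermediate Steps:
p = 14 (p = 9 + 5 = 14)
H(J, k) = -45*J (H(J, k) = -3*(14*J + J) = -45*J)
-912807/H(-46, 188) = -912807/((-45*(-46))) = -912807/2070 = -912807*1/2070 = -101423/230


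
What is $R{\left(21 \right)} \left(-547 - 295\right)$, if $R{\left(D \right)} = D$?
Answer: $-17682$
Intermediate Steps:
$R{\left(21 \right)} \left(-547 - 295\right) = 21 \left(-547 - 295\right) = 21 \left(-842\right) = -17682$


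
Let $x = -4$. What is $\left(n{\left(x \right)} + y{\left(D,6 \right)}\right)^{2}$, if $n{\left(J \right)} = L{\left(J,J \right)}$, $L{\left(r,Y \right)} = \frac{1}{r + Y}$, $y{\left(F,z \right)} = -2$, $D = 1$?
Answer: $\frac{289}{64} \approx 4.5156$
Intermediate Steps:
$L{\left(r,Y \right)} = \frac{1}{Y + r}$
$n{\left(J \right)} = \frac{1}{2 J}$ ($n{\left(J \right)} = \frac{1}{J + J} = \frac{1}{2 J}$)
$\left(n{\left(x \right)} + y{\left(D,6 \right)}\right)^{2} = \left(\frac{1}{2 \left(-4\right)} - 2\right)^{2} = \left(\frac{1}{2} \left(- \frac{1}{4}\right) - 2\right)^{2} = \left(- \frac{1}{8} - 2\right)^{2} = \left(- \frac{17}{8}\right)^{2} = \frac{289}{64}$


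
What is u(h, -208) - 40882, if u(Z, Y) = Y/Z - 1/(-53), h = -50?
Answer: -54163113/1325 ≈ -40878.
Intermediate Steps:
u(Z, Y) = 1/53 + Y/Z (u(Z, Y) = Y/Z - 1*(-1/53) = Y/Z + 1/53 = 1/53 + Y/Z)
u(h, -208) - 40882 = (-208 + (1/53)*(-50))/(-50) - 40882 = -(-208 - 50/53)/50 - 40882 = -1/50*(-11074/53) - 40882 = 5537/1325 - 40882 = -54163113/1325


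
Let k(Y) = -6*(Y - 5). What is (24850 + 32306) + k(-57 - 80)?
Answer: 58008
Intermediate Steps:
k(Y) = 30 - 6*Y (k(Y) = -6*(-5 + Y) = 30 - 6*Y)
(24850 + 32306) + k(-57 - 80) = (24850 + 32306) + (30 - 6*(-57 - 80)) = 57156 + (30 - 6*(-137)) = 57156 + (30 + 822) = 57156 + 852 = 58008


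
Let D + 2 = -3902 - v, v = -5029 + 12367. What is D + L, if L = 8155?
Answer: -3087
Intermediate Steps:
v = 7338
D = -11242 (D = -2 + (-3902 - 1*7338) = -2 + (-3902 - 7338) = -2 - 11240 = -11242)
D + L = -11242 + 8155 = -3087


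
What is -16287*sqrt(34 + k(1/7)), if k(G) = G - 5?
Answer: -32574*sqrt(357)/7 ≈ -87924.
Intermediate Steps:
k(G) = -5 + G
-16287*sqrt(34 + k(1/7)) = -16287*sqrt(34 + (-5 + 1/7)) = -16287*sqrt(34 - 34/7) = -32574*sqrt(357)/7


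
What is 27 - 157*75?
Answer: -11748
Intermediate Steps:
27 - 157*75 = 27 - 11775 = -11748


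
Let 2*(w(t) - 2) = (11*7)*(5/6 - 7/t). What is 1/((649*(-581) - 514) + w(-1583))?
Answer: -18996/7171915987 ≈ -2.6487e-6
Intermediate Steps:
w(t) = 409/12 - 539/(2*t) (w(t) = 2 + ((11*7)*(5/6 - 7/t))/2 = 2 + (77*(5*(1/6) - 7/t))/2 = 2 + (77*(5/6 - 7/t))/2 = 2 + (385/6 - 539/t)/2 = 2 + (385/12 - 539/(2*t)) = 409/12 - 539/(2*t))
1/((649*(-581) - 514) + w(-1583)) = 1/((649*(-581) - 514) + (1/12)*(-3234 + 409*(-1583))/(-1583)) = 1/((-377069 - 514) + (1/12)*(-1/1583)*(-3234 - 647447)) = 1/(-377583 + (1/12)*(-1/1583)*(-650681)) = 1/(-377583 + 650681/18996) = 1/(-7171915987/18996) = -18996/7171915987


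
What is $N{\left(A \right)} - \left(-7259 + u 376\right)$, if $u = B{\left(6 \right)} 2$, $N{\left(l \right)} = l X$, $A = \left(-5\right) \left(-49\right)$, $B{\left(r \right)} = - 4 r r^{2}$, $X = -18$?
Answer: $652577$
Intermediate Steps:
$B{\left(r \right)} = - 4 r^{3}$
$A = 245$
$N{\left(l \right)} = - 18 l$ ($N{\left(l \right)} = l \left(-18\right) = - 18 l$)
$u = -1728$ ($u = - 4 \cdot 6^{3} \cdot 2 = \left(-4\right) 216 \cdot 2 = \left(-864\right) 2 = -1728$)
$N{\left(A \right)} - \left(-7259 + u 376\right) = \left(-18\right) 245 - \left(-7259 - 649728\right) = -4410 - \left(-7259 - 649728\right) = -4410 - -656987 = -4410 + 656987 = 652577$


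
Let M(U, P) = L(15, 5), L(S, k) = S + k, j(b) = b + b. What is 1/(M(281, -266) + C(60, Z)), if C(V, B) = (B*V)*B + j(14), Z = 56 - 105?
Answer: 1/144108 ≈ 6.9392e-6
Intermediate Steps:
j(b) = 2*b
M(U, P) = 20 (M(U, P) = 15 + 5 = 20)
Z = -49
C(V, B) = 28 + V*B² (C(V, B) = (B*V)*B + 2*14 = V*B² + 28 = 28 + V*B²)
1/(M(281, -266) + C(60, Z)) = 1/(20 + (28 + 60*(-49)²)) = 1/(20 + (28 + 60*2401)) = 1/(20 + (28 + 144060)) = 1/(20 + 144088) = 1/144108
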